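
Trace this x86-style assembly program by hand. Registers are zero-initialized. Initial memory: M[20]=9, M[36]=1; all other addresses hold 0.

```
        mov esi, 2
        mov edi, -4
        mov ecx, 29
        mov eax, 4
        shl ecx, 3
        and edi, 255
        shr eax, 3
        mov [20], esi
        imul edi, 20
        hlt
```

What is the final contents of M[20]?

mov esi, 2 → esi=2
mov edi, -4 → edi=-4
mov ecx, 29 → ecx=29
mov eax, 4 → eax=4
shl ecx, 3 → ecx=29<<3=232
and edi, 255 → edi=(-4)&255=252
shr eax, 3 → eax=4>>3=0
mov [20], esi → M[20]=2
imul edi, 20 → edi=252*20=5040
halt.

2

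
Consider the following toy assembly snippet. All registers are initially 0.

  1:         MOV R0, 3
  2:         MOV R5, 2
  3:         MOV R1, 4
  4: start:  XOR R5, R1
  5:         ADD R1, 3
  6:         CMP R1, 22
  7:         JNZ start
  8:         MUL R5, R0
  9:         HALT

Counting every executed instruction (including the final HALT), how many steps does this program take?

29

MOV R0, 3 → R0=3
MOV R5, 2 → R5=2
MOV R1, 4 → R1=4
XOR R5, R1 → R5=2^4=6
ADD R1, 3 → R1=4+3=7
CMP R1, 22  (cmp 7,22)
JNZ start: taken
XOR R5, R1 → R5=6^7=1
ADD R1, 3 → R1=7+3=10
CMP R1, 22  (cmp 10,22)
JNZ start: taken
XOR R5, R1 → R5=1^10=11
ADD R1, 3 → R1=10+3=13
CMP R1, 22  (cmp 13,22)
JNZ start: taken
XOR R5, R1 → R5=11^13=6
ADD R1, 3 → R1=13+3=16
CMP R1, 22  (cmp 16,22)
JNZ start: taken
XOR R5, R1 → R5=6^16=22
ADD R1, 3 → R1=16+3=19
CMP R1, 22  (cmp 19,22)
JNZ start: taken
XOR R5, R1 → R5=22^19=5
ADD R1, 3 → R1=19+3=22
CMP R1, 22  (cmp 22,22)
JNZ start: not taken
MUL R5, R0 → R5=5*3=15
halt.
Total executed instructions: 29.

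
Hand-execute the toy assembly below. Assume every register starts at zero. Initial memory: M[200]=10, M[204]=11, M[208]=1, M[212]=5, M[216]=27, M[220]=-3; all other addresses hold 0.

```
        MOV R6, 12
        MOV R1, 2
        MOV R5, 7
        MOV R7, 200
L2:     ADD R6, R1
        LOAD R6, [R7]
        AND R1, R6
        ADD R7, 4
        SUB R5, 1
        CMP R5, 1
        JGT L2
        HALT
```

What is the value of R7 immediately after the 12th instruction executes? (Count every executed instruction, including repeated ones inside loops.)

204

R6=12
R1=2
R5=7
R7=200
R6=12+2=14
R6=M[200]=10
R1=2&10=2
R7=200+4=204
R5=7-1=6
CMP R5, 1  (cmp 6,1)
JGT L2: taken
R6=10+2=12
After step 12: R7 = 204.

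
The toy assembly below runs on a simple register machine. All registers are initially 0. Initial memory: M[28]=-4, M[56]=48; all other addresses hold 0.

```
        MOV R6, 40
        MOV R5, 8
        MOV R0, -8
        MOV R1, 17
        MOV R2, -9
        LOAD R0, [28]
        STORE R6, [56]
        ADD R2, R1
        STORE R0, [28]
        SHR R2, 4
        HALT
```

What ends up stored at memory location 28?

after MOV R6, 40: R6=40
after MOV R5, 8: R5=8
after MOV R0, -8: R0=-8
after MOV R1, 17: R1=17
after MOV R2, -9: R2=-9
after LOAD R0, [28]: R0=M[28]=-4
STORE R6, [56] → M[56]=40
after ADD R2, R1: R2=(-9)+17=8
STORE R0, [28] → M[28]=-4
after SHR R2, 4: R2=8>>4=0
halt.

-4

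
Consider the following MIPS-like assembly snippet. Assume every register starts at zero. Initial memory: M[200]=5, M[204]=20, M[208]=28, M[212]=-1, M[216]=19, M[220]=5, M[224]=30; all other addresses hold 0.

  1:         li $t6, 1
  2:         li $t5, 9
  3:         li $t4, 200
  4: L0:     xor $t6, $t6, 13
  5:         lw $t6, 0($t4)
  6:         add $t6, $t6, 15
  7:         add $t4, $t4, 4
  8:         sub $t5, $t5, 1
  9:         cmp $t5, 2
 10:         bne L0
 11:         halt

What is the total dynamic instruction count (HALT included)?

li $t6, 1 → $t6=1
li $t5, 9 → $t5=9
li $t4, 200 → $t4=200
xor $t6, $t6, 13 → $t6=1^13=12
lw $t6, 0($t4) → $t6=M[200]=5
add $t6, $t6, 15 → $t6=5+15=20
add $t4, $t4, 4 → $t4=200+4=204
sub $t5, $t5, 1 → $t5=9-1=8
cmp $t5, 2  (cmp 8,2)
bne L0: taken
xor $t6, $t6, 13 → $t6=20^13=25
lw $t6, 0($t4) → $t6=M[204]=20
add $t6, $t6, 15 → $t6=20+15=35
add $t4, $t4, 4 → $t4=204+4=208
sub $t5, $t5, 1 → $t5=8-1=7
cmp $t5, 2  (cmp 7,2)
bne L0: taken
xor $t6, $t6, 13 → $t6=35^13=46
lw $t6, 0($t4) → $t6=M[208]=28
add $t6, $t6, 15 → $t6=28+15=43
add $t4, $t4, 4 → $t4=208+4=212
sub $t5, $t5, 1 → $t5=7-1=6
cmp $t5, 2  (cmp 6,2)
bne L0: taken
xor $t6, $t6, 13 → $t6=43^13=38
lw $t6, 0($t4) → $t6=M[212]=-1
add $t6, $t6, 15 → $t6=(-1)+15=14
add $t4, $t4, 4 → $t4=212+4=216
sub $t5, $t5, 1 → $t5=6-1=5
cmp $t5, 2  (cmp 5,2)
bne L0: taken
xor $t6, $t6, 13 → $t6=14^13=3
lw $t6, 0($t4) → $t6=M[216]=19
add $t6, $t6, 15 → $t6=19+15=34
add $t4, $t4, 4 → $t4=216+4=220
sub $t5, $t5, 1 → $t5=5-1=4
cmp $t5, 2  (cmp 4,2)
bne L0: taken
xor $t6, $t6, 13 → $t6=34^13=47
lw $t6, 0($t4) → $t6=M[220]=5
add $t6, $t6, 15 → $t6=5+15=20
add $t4, $t4, 4 → $t4=220+4=224
sub $t5, $t5, 1 → $t5=4-1=3
cmp $t5, 2  (cmp 3,2)
bne L0: taken
xor $t6, $t6, 13 → $t6=20^13=25
lw $t6, 0($t4) → $t6=M[224]=30
add $t6, $t6, 15 → $t6=30+15=45
add $t4, $t4, 4 → $t4=224+4=228
sub $t5, $t5, 1 → $t5=3-1=2
cmp $t5, 2  (cmp 2,2)
bne L0: not taken
halt.
Total executed instructions: 53.

53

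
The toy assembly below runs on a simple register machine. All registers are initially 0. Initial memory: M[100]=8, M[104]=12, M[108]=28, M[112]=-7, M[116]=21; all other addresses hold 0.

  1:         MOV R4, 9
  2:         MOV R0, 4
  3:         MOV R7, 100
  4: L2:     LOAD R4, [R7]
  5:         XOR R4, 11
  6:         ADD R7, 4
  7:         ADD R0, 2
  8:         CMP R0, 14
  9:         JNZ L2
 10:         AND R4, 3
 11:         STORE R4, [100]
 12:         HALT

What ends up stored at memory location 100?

MOV R4, 9 → R4=9
MOV R0, 4 → R0=4
MOV R7, 100 → R7=100
LOAD R4, [R7] → R4=M[100]=8
XOR R4, 11 → R4=8^11=3
ADD R7, 4 → R7=100+4=104
ADD R0, 2 → R0=4+2=6
CMP R0, 14  (cmp 6,14)
JNZ L2: taken
LOAD R4, [R7] → R4=M[104]=12
XOR R4, 11 → R4=12^11=7
ADD R7, 4 → R7=104+4=108
ADD R0, 2 → R0=6+2=8
CMP R0, 14  (cmp 8,14)
JNZ L2: taken
LOAD R4, [R7] → R4=M[108]=28
XOR R4, 11 → R4=28^11=23
ADD R7, 4 → R7=108+4=112
ADD R0, 2 → R0=8+2=10
CMP R0, 14  (cmp 10,14)
JNZ L2: taken
LOAD R4, [R7] → R4=M[112]=-7
XOR R4, 11 → R4=(-7)^11=-14
ADD R7, 4 → R7=112+4=116
ADD R0, 2 → R0=10+2=12
CMP R0, 14  (cmp 12,14)
JNZ L2: taken
LOAD R4, [R7] → R4=M[116]=21
XOR R4, 11 → R4=21^11=30
ADD R7, 4 → R7=116+4=120
ADD R0, 2 → R0=12+2=14
CMP R0, 14  (cmp 14,14)
JNZ L2: not taken
AND R4, 3 → R4=30&3=2
STORE R4, [100] → M[100]=2
halt.

2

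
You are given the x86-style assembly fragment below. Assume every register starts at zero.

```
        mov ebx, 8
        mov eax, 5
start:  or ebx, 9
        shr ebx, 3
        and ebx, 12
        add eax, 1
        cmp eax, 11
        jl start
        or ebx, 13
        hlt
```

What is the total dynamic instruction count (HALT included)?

mov ebx, 8 → ebx=8
mov eax, 5 → eax=5
or ebx, 9 → ebx=8|9=9
shr ebx, 3 → ebx=9>>3=1
and ebx, 12 → ebx=1&12=0
add eax, 1 → eax=5+1=6
cmp eax, 11  (cmp 6,11)
jl start: taken
or ebx, 9 → ebx=0|9=9
shr ebx, 3 → ebx=9>>3=1
and ebx, 12 → ebx=1&12=0
add eax, 1 → eax=6+1=7
cmp eax, 11  (cmp 7,11)
jl start: taken
or ebx, 9 → ebx=0|9=9
shr ebx, 3 → ebx=9>>3=1
and ebx, 12 → ebx=1&12=0
add eax, 1 → eax=7+1=8
cmp eax, 11  (cmp 8,11)
jl start: taken
or ebx, 9 → ebx=0|9=9
shr ebx, 3 → ebx=9>>3=1
and ebx, 12 → ebx=1&12=0
add eax, 1 → eax=8+1=9
cmp eax, 11  (cmp 9,11)
jl start: taken
or ebx, 9 → ebx=0|9=9
shr ebx, 3 → ebx=9>>3=1
and ebx, 12 → ebx=1&12=0
add eax, 1 → eax=9+1=10
cmp eax, 11  (cmp 10,11)
jl start: taken
or ebx, 9 → ebx=0|9=9
shr ebx, 3 → ebx=9>>3=1
and ebx, 12 → ebx=1&12=0
add eax, 1 → eax=10+1=11
cmp eax, 11  (cmp 11,11)
jl start: not taken
or ebx, 13 → ebx=0|13=13
halt.
Total executed instructions: 40.

40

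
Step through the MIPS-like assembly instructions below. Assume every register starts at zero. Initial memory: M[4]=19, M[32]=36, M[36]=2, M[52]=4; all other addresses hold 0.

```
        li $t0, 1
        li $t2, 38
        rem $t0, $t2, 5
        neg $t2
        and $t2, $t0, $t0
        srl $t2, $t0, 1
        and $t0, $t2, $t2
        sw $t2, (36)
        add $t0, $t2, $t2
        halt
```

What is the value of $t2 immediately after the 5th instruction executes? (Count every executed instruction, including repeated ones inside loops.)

li $t0, 1 → $t0=1
li $t2, 38 → $t2=38
rem $t0, $t2, 5 → $t0=38%5=3
neg $t2 → $t2=-(38)=-38
and $t2, $t0, $t0 → $t2=3&3=3
After step 5: $t2 = 3.

3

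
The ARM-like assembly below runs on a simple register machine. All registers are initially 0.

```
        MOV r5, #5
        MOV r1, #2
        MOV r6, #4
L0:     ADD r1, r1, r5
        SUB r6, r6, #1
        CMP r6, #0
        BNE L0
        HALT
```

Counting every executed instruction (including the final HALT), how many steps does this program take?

20

MOV r5, #5 → r5=5
MOV r1, #2 → r1=2
MOV r6, #4 → r6=4
ADD r1, r1, r5 → r1=2+5=7
SUB r6, r6, #1 → r6=4-1=3
CMP r6, #0  (cmp 3,0)
BNE L0: taken
ADD r1, r1, r5 → r1=7+5=12
SUB r6, r6, #1 → r6=3-1=2
CMP r6, #0  (cmp 2,0)
BNE L0: taken
ADD r1, r1, r5 → r1=12+5=17
SUB r6, r6, #1 → r6=2-1=1
CMP r6, #0  (cmp 1,0)
BNE L0: taken
ADD r1, r1, r5 → r1=17+5=22
SUB r6, r6, #1 → r6=1-1=0
CMP r6, #0  (cmp 0,0)
BNE L0: not taken
halt.
Total executed instructions: 20.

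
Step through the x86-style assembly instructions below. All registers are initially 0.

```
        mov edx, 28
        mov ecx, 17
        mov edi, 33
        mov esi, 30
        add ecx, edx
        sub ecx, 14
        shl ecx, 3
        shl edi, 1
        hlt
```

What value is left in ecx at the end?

248

after mov edx, 28: edx=28
after mov ecx, 17: ecx=17
after mov edi, 33: edi=33
after mov esi, 30: esi=30
after add ecx, edx: ecx=17+28=45
after sub ecx, 14: ecx=45-14=31
after shl ecx, 3: ecx=31<<3=248
after shl edi, 1: edi=33<<1=66
halt.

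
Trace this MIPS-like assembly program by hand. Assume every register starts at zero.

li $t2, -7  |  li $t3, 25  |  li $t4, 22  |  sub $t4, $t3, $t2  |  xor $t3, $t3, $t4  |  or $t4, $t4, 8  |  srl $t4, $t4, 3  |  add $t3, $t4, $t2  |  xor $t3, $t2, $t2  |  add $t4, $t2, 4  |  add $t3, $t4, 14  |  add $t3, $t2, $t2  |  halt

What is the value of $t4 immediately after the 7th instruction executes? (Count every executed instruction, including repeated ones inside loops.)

5

after li $t2, -7: $t2=-7
after li $t3, 25: $t3=25
after li $t4, 22: $t4=22
after sub $t4, $t3, $t2: $t4=25-(-7)=32
after xor $t3, $t3, $t4: $t3=25^32=57
after or $t4, $t4, 8: $t4=32|8=40
after srl $t4, $t4, 3: $t4=40>>3=5
After step 7: $t4 = 5.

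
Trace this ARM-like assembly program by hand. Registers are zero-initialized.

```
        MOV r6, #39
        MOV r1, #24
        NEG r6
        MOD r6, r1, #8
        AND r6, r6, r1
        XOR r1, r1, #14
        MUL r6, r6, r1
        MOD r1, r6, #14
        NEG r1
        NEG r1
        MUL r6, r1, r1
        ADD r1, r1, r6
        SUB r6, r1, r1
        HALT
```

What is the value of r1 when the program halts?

0

after MOV r6, #39: r6=39
after MOV r1, #24: r1=24
after NEG r6: r6=-(39)=-39
after MOD r6, r1, #8: r6=24%8=0
after AND r6, r6, r1: r6=0&24=0
after XOR r1, r1, #14: r1=24^14=22
after MUL r6, r6, r1: r6=0*22=0
after MOD r1, r6, #14: r1=0%14=0
after NEG r1: r1=-(0)=0
after NEG r1: r1=-(0)=0
after MUL r6, r1, r1: r6=0*0=0
after ADD r1, r1, r6: r1=0+0=0
after SUB r6, r1, r1: r6=0-0=0
halt.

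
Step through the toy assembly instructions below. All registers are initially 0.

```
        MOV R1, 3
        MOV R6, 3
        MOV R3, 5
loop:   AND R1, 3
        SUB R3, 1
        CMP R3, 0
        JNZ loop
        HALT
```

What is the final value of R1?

MOV R1, 3 → R1=3
MOV R6, 3 → R6=3
MOV R3, 5 → R3=5
AND R1, 3 → R1=3&3=3
SUB R3, 1 → R3=5-1=4
CMP R3, 0  (cmp 4,0)
JNZ loop: taken
AND R1, 3 → R1=3&3=3
SUB R3, 1 → R3=4-1=3
CMP R3, 0  (cmp 3,0)
JNZ loop: taken
AND R1, 3 → R1=3&3=3
SUB R3, 1 → R3=3-1=2
CMP R3, 0  (cmp 2,0)
JNZ loop: taken
AND R1, 3 → R1=3&3=3
SUB R3, 1 → R3=2-1=1
CMP R3, 0  (cmp 1,0)
JNZ loop: taken
AND R1, 3 → R1=3&3=3
SUB R3, 1 → R3=1-1=0
CMP R3, 0  (cmp 0,0)
JNZ loop: not taken
halt.

3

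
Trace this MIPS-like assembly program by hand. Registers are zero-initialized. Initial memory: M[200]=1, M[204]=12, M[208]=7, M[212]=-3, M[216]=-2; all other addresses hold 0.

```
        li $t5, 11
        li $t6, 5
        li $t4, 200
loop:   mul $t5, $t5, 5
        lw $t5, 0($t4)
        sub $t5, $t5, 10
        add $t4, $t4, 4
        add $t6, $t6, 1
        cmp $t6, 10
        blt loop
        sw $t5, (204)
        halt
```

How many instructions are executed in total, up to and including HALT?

$t5=11
$t6=5
$t4=200
$t5=11*5=55
$t5=M[200]=1
$t5=1-10=-9
$t4=200+4=204
$t6=5+1=6
cmp $t6, 10  (cmp 6,10)
blt loop: taken
$t5=(-9)*5=-45
$t5=M[204]=12
$t5=12-10=2
$t4=204+4=208
$t6=6+1=7
cmp $t6, 10  (cmp 7,10)
blt loop: taken
$t5=2*5=10
$t5=M[208]=7
$t5=7-10=-3
$t4=208+4=212
$t6=7+1=8
cmp $t6, 10  (cmp 8,10)
blt loop: taken
$t5=(-3)*5=-15
$t5=M[212]=-3
$t5=(-3)-10=-13
$t4=212+4=216
$t6=8+1=9
cmp $t6, 10  (cmp 9,10)
blt loop: taken
$t5=(-13)*5=-65
$t5=M[216]=-2
$t5=(-2)-10=-12
$t4=216+4=220
$t6=9+1=10
cmp $t6, 10  (cmp 10,10)
blt loop: not taken
sw $t5, (204) → M[204]=-12
halt.
Total executed instructions: 40.

40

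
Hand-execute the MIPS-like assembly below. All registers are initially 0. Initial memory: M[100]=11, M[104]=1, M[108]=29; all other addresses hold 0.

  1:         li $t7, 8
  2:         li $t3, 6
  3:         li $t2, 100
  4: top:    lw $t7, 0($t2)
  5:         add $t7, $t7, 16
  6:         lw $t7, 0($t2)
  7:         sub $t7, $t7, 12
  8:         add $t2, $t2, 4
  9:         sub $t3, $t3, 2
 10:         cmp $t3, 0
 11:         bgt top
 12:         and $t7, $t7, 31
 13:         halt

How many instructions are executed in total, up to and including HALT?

29

li $t7, 8 → $t7=8
li $t3, 6 → $t3=6
li $t2, 100 → $t2=100
lw $t7, 0($t2) → $t7=M[100]=11
add $t7, $t7, 16 → $t7=11+16=27
lw $t7, 0($t2) → $t7=M[100]=11
sub $t7, $t7, 12 → $t7=11-12=-1
add $t2, $t2, 4 → $t2=100+4=104
sub $t3, $t3, 2 → $t3=6-2=4
cmp $t3, 0  (cmp 4,0)
bgt top: taken
lw $t7, 0($t2) → $t7=M[104]=1
add $t7, $t7, 16 → $t7=1+16=17
lw $t7, 0($t2) → $t7=M[104]=1
sub $t7, $t7, 12 → $t7=1-12=-11
add $t2, $t2, 4 → $t2=104+4=108
sub $t3, $t3, 2 → $t3=4-2=2
cmp $t3, 0  (cmp 2,0)
bgt top: taken
lw $t7, 0($t2) → $t7=M[108]=29
add $t7, $t7, 16 → $t7=29+16=45
lw $t7, 0($t2) → $t7=M[108]=29
sub $t7, $t7, 12 → $t7=29-12=17
add $t2, $t2, 4 → $t2=108+4=112
sub $t3, $t3, 2 → $t3=2-2=0
cmp $t3, 0  (cmp 0,0)
bgt top: not taken
and $t7, $t7, 31 → $t7=17&31=17
halt.
Total executed instructions: 29.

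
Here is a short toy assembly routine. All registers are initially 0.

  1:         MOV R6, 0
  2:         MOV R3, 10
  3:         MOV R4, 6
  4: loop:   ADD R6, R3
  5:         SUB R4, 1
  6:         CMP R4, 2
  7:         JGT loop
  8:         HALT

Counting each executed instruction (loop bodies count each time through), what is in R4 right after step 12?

4

after MOV R6, 0: R6=0
after MOV R3, 10: R3=10
after MOV R4, 6: R4=6
after ADD R6, R3: R6=0+10=10
after SUB R4, 1: R4=6-1=5
CMP R4, 2  (cmp 5,2)
JGT loop: taken
after ADD R6, R3: R6=10+10=20
after SUB R4, 1: R4=5-1=4
CMP R4, 2  (cmp 4,2)
JGT loop: taken
after ADD R6, R3: R6=20+10=30
After step 12: R4 = 4.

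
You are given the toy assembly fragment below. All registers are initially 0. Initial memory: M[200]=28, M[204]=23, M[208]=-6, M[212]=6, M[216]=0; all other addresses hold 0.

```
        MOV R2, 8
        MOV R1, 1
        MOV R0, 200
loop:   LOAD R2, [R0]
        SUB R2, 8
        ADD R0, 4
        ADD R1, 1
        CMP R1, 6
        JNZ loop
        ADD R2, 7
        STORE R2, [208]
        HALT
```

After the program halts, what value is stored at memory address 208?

MOV R2, 8 → R2=8
MOV R1, 1 → R1=1
MOV R0, 200 → R0=200
LOAD R2, [R0] → R2=M[200]=28
SUB R2, 8 → R2=28-8=20
ADD R0, 4 → R0=200+4=204
ADD R1, 1 → R1=1+1=2
CMP R1, 6  (cmp 2,6)
JNZ loop: taken
LOAD R2, [R0] → R2=M[204]=23
SUB R2, 8 → R2=23-8=15
ADD R0, 4 → R0=204+4=208
ADD R1, 1 → R1=2+1=3
CMP R1, 6  (cmp 3,6)
JNZ loop: taken
LOAD R2, [R0] → R2=M[208]=-6
SUB R2, 8 → R2=(-6)-8=-14
ADD R0, 4 → R0=208+4=212
ADD R1, 1 → R1=3+1=4
CMP R1, 6  (cmp 4,6)
JNZ loop: taken
LOAD R2, [R0] → R2=M[212]=6
SUB R2, 8 → R2=6-8=-2
ADD R0, 4 → R0=212+4=216
ADD R1, 1 → R1=4+1=5
CMP R1, 6  (cmp 5,6)
JNZ loop: taken
LOAD R2, [R0] → R2=M[216]=0
SUB R2, 8 → R2=0-8=-8
ADD R0, 4 → R0=216+4=220
ADD R1, 1 → R1=5+1=6
CMP R1, 6  (cmp 6,6)
JNZ loop: not taken
ADD R2, 7 → R2=(-8)+7=-1
STORE R2, [208] → M[208]=-1
halt.

-1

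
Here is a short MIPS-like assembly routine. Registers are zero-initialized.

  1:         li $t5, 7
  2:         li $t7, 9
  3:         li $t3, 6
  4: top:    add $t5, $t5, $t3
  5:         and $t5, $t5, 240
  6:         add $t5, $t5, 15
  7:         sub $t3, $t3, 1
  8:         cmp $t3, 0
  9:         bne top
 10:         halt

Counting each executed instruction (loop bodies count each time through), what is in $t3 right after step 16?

4

$t5=7
$t7=9
$t3=6
$t5=7+6=13
$t5=13&240=0
$t5=0+15=15
$t3=6-1=5
cmp $t3, 0  (cmp 5,0)
bne top: taken
$t5=15+5=20
$t5=20&240=16
$t5=16+15=31
$t3=5-1=4
cmp $t3, 0  (cmp 4,0)
bne top: taken
$t5=31+4=35
After step 16: $t3 = 4.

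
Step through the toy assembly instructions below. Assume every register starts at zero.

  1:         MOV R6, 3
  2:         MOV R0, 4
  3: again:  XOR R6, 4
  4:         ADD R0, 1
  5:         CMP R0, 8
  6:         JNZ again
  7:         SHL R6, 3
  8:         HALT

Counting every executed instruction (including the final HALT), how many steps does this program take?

MOV R6, 3 → R6=3
MOV R0, 4 → R0=4
XOR R6, 4 → R6=3^4=7
ADD R0, 1 → R0=4+1=5
CMP R0, 8  (cmp 5,8)
JNZ again: taken
XOR R6, 4 → R6=7^4=3
ADD R0, 1 → R0=5+1=6
CMP R0, 8  (cmp 6,8)
JNZ again: taken
XOR R6, 4 → R6=3^4=7
ADD R0, 1 → R0=6+1=7
CMP R0, 8  (cmp 7,8)
JNZ again: taken
XOR R6, 4 → R6=7^4=3
ADD R0, 1 → R0=7+1=8
CMP R0, 8  (cmp 8,8)
JNZ again: not taken
SHL R6, 3 → R6=3<<3=24
halt.
Total executed instructions: 20.

20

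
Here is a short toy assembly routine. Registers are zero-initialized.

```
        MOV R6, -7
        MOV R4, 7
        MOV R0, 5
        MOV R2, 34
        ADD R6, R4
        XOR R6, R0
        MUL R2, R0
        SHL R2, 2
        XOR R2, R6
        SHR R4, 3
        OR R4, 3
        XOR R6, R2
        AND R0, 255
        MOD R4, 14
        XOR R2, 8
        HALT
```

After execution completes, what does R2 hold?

677

after MOV R6, -7: R6=-7
after MOV R4, 7: R4=7
after MOV R0, 5: R0=5
after MOV R2, 34: R2=34
after ADD R6, R4: R6=(-7)+7=0
after XOR R6, R0: R6=0^5=5
after MUL R2, R0: R2=34*5=170
after SHL R2, 2: R2=170<<2=680
after XOR R2, R6: R2=680^5=685
after SHR R4, 3: R4=7>>3=0
after OR R4, 3: R4=0|3=3
after XOR R6, R2: R6=5^685=680
after AND R0, 255: R0=5&255=5
after MOD R4, 14: R4=3%14=3
after XOR R2, 8: R2=685^8=677
halt.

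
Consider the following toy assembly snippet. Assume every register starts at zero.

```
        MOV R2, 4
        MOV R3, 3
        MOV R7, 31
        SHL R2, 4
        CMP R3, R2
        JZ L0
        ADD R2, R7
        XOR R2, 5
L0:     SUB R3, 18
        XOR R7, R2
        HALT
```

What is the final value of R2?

MOV R2, 4 → R2=4
MOV R3, 3 → R3=3
MOV R7, 31 → R7=31
SHL R2, 4 → R2=4<<4=64
CMP R3, R2  (cmp 3,64)
JZ L0: not taken
ADD R2, R7 → R2=64+31=95
XOR R2, 5 → R2=95^5=90
SUB R3, 18 → R3=3-18=-15
XOR R7, R2 → R7=31^90=69
halt.

90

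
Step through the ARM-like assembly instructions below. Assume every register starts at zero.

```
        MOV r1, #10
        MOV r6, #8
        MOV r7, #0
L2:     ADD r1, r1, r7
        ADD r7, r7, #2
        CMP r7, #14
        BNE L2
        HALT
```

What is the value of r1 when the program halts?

52

MOV r1, #10 → r1=10
MOV r6, #8 → r6=8
MOV r7, #0 → r7=0
ADD r1, r1, r7 → r1=10+0=10
ADD r7, r7, #2 → r7=0+2=2
CMP r7, #14  (cmp 2,14)
BNE L2: taken
ADD r1, r1, r7 → r1=10+2=12
ADD r7, r7, #2 → r7=2+2=4
CMP r7, #14  (cmp 4,14)
BNE L2: taken
ADD r1, r1, r7 → r1=12+4=16
ADD r7, r7, #2 → r7=4+2=6
CMP r7, #14  (cmp 6,14)
BNE L2: taken
ADD r1, r1, r7 → r1=16+6=22
ADD r7, r7, #2 → r7=6+2=8
CMP r7, #14  (cmp 8,14)
BNE L2: taken
ADD r1, r1, r7 → r1=22+8=30
ADD r7, r7, #2 → r7=8+2=10
CMP r7, #14  (cmp 10,14)
BNE L2: taken
ADD r1, r1, r7 → r1=30+10=40
ADD r7, r7, #2 → r7=10+2=12
CMP r7, #14  (cmp 12,14)
BNE L2: taken
ADD r1, r1, r7 → r1=40+12=52
ADD r7, r7, #2 → r7=12+2=14
CMP r7, #14  (cmp 14,14)
BNE L2: not taken
halt.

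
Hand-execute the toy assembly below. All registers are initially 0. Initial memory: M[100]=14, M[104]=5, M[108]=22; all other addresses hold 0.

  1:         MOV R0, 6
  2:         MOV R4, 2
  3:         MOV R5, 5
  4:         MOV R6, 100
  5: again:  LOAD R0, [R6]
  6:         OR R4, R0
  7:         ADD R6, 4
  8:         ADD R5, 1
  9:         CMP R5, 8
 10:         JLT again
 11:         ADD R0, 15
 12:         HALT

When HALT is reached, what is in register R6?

MOV R0, 6 → R0=6
MOV R4, 2 → R4=2
MOV R5, 5 → R5=5
MOV R6, 100 → R6=100
LOAD R0, [R6] → R0=M[100]=14
OR R4, R0 → R4=2|14=14
ADD R6, 4 → R6=100+4=104
ADD R5, 1 → R5=5+1=6
CMP R5, 8  (cmp 6,8)
JLT again: taken
LOAD R0, [R6] → R0=M[104]=5
OR R4, R0 → R4=14|5=15
ADD R6, 4 → R6=104+4=108
ADD R5, 1 → R5=6+1=7
CMP R5, 8  (cmp 7,8)
JLT again: taken
LOAD R0, [R6] → R0=M[108]=22
OR R4, R0 → R4=15|22=31
ADD R6, 4 → R6=108+4=112
ADD R5, 1 → R5=7+1=8
CMP R5, 8  (cmp 8,8)
JLT again: not taken
ADD R0, 15 → R0=22+15=37
halt.

112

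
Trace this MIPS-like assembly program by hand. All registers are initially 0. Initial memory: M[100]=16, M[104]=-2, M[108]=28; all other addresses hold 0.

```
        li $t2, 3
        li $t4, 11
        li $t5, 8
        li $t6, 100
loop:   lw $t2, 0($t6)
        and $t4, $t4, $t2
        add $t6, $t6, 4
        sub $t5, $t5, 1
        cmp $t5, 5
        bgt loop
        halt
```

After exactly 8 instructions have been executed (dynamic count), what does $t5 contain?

after li $t2, 3: $t2=3
after li $t4, 11: $t4=11
after li $t5, 8: $t5=8
after li $t6, 100: $t6=100
after lw $t2, 0($t6): $t2=M[100]=16
after and $t4, $t4, $t2: $t4=11&16=0
after add $t6, $t6, 4: $t6=100+4=104
after sub $t5, $t5, 1: $t5=8-1=7
After step 8: $t5 = 7.

7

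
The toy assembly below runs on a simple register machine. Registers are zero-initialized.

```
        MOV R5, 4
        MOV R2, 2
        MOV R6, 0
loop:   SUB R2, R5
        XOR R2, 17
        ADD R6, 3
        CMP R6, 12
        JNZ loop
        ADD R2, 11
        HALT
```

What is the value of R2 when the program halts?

-3

R5=4
R2=2
R6=0
R2=2-4=-2
R2=(-2)^17=-17
R6=0+3=3
CMP R6, 12  (cmp 3,12)
JNZ loop: taken
R2=(-17)-4=-21
R2=(-21)^17=-6
R6=3+3=6
CMP R6, 12  (cmp 6,12)
JNZ loop: taken
R2=(-6)-4=-10
R2=(-10)^17=-25
R6=6+3=9
CMP R6, 12  (cmp 9,12)
JNZ loop: taken
R2=(-25)-4=-29
R2=(-29)^17=-14
R6=9+3=12
CMP R6, 12  (cmp 12,12)
JNZ loop: not taken
R2=(-14)+11=-3
halt.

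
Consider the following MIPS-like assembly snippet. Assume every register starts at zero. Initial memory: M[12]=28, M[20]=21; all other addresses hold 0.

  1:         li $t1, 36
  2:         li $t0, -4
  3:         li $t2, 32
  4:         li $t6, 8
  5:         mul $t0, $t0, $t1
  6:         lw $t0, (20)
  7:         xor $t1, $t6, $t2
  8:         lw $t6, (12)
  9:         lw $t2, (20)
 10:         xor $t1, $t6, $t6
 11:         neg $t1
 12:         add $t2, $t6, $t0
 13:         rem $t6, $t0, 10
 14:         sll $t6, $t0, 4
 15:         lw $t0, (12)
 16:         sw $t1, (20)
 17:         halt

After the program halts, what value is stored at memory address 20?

after li $t1, 36: $t1=36
after li $t0, -4: $t0=-4
after li $t2, 32: $t2=32
after li $t6, 8: $t6=8
after mul $t0, $t0, $t1: $t0=(-4)*36=-144
after lw $t0, (20): $t0=M[20]=21
after xor $t1, $t6, $t2: $t1=8^32=40
after lw $t6, (12): $t6=M[12]=28
after lw $t2, (20): $t2=M[20]=21
after xor $t1, $t6, $t6: $t1=28^28=0
after neg $t1: $t1=-(0)=0
after add $t2, $t6, $t0: $t2=28+21=49
after rem $t6, $t0, 10: $t6=21%10=1
after sll $t6, $t0, 4: $t6=21<<4=336
after lw $t0, (12): $t0=M[12]=28
sw $t1, (20) → M[20]=0
halt.

0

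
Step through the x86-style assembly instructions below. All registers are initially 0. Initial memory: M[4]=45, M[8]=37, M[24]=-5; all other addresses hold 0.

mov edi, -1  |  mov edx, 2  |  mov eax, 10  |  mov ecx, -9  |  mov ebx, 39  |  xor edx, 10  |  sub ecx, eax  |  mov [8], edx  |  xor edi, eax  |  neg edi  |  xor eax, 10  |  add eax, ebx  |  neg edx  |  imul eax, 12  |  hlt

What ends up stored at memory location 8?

edi=-1
edx=2
eax=10
ecx=-9
ebx=39
edx=2^10=8
ecx=(-9)-10=-19
mov [8], edx → M[8]=8
edi=(-1)^10=-11
edi=-(-11)=11
eax=10^10=0
eax=0+39=39
edx=-(8)=-8
eax=39*12=468
halt.

8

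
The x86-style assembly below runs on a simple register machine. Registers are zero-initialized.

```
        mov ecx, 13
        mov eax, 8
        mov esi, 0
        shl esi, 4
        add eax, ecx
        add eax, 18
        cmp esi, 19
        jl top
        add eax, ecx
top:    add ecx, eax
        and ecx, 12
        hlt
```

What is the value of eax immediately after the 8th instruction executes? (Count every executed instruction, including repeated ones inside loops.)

39

after mov ecx, 13: ecx=13
after mov eax, 8: eax=8
after mov esi, 0: esi=0
after shl esi, 4: esi=0<<4=0
after add eax, ecx: eax=8+13=21
after add eax, 18: eax=21+18=39
cmp esi, 19  (cmp 0,19)
jl top: taken
After step 8: eax = 39.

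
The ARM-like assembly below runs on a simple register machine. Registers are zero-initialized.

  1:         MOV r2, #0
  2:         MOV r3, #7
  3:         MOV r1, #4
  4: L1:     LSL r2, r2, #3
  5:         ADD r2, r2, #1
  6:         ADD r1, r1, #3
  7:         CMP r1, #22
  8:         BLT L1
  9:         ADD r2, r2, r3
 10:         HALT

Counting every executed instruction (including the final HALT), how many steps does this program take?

35

after MOV r2, #0: r2=0
after MOV r3, #7: r3=7
after MOV r1, #4: r1=4
after LSL r2, r2, #3: r2=0<<3=0
after ADD r2, r2, #1: r2=0+1=1
after ADD r1, r1, #3: r1=4+3=7
CMP r1, #22  (cmp 7,22)
BLT L1: taken
after LSL r2, r2, #3: r2=1<<3=8
after ADD r2, r2, #1: r2=8+1=9
after ADD r1, r1, #3: r1=7+3=10
CMP r1, #22  (cmp 10,22)
BLT L1: taken
after LSL r2, r2, #3: r2=9<<3=72
after ADD r2, r2, #1: r2=72+1=73
after ADD r1, r1, #3: r1=10+3=13
CMP r1, #22  (cmp 13,22)
BLT L1: taken
after LSL r2, r2, #3: r2=73<<3=584
after ADD r2, r2, #1: r2=584+1=585
after ADD r1, r1, #3: r1=13+3=16
CMP r1, #22  (cmp 16,22)
BLT L1: taken
after LSL r2, r2, #3: r2=585<<3=4680
after ADD r2, r2, #1: r2=4680+1=4681
after ADD r1, r1, #3: r1=16+3=19
CMP r1, #22  (cmp 19,22)
BLT L1: taken
after LSL r2, r2, #3: r2=4681<<3=37448
after ADD r2, r2, #1: r2=37448+1=37449
after ADD r1, r1, #3: r1=19+3=22
CMP r1, #22  (cmp 22,22)
BLT L1: not taken
after ADD r2, r2, r3: r2=37449+7=37456
halt.
Total executed instructions: 35.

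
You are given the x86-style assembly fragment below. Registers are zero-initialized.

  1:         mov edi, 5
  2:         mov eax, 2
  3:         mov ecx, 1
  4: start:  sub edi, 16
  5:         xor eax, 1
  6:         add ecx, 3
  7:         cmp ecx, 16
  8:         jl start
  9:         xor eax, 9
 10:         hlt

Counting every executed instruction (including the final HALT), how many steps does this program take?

mov edi, 5 → edi=5
mov eax, 2 → eax=2
mov ecx, 1 → ecx=1
sub edi, 16 → edi=5-16=-11
xor eax, 1 → eax=2^1=3
add ecx, 3 → ecx=1+3=4
cmp ecx, 16  (cmp 4,16)
jl start: taken
sub edi, 16 → edi=(-11)-16=-27
xor eax, 1 → eax=3^1=2
add ecx, 3 → ecx=4+3=7
cmp ecx, 16  (cmp 7,16)
jl start: taken
sub edi, 16 → edi=(-27)-16=-43
xor eax, 1 → eax=2^1=3
add ecx, 3 → ecx=7+3=10
cmp ecx, 16  (cmp 10,16)
jl start: taken
sub edi, 16 → edi=(-43)-16=-59
xor eax, 1 → eax=3^1=2
add ecx, 3 → ecx=10+3=13
cmp ecx, 16  (cmp 13,16)
jl start: taken
sub edi, 16 → edi=(-59)-16=-75
xor eax, 1 → eax=2^1=3
add ecx, 3 → ecx=13+3=16
cmp ecx, 16  (cmp 16,16)
jl start: not taken
xor eax, 9 → eax=3^9=10
halt.
Total executed instructions: 30.

30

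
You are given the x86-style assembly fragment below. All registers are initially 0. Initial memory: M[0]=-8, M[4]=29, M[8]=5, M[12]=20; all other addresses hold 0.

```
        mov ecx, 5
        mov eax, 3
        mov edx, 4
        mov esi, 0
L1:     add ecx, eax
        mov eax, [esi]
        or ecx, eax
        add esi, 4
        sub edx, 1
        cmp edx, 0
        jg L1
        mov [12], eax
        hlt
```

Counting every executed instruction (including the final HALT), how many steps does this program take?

mov ecx, 5 → ecx=5
mov eax, 3 → eax=3
mov edx, 4 → edx=4
mov esi, 0 → esi=0
add ecx, eax → ecx=5+3=8
mov eax, [esi] → eax=M[0]=-8
or ecx, eax → ecx=8|(-8)=-8
add esi, 4 → esi=0+4=4
sub edx, 1 → edx=4-1=3
cmp edx, 0  (cmp 3,0)
jg L1: taken
add ecx, eax → ecx=(-8)+(-8)=-16
mov eax, [esi] → eax=M[4]=29
or ecx, eax → ecx=(-16)|29=-3
add esi, 4 → esi=4+4=8
sub edx, 1 → edx=3-1=2
cmp edx, 0  (cmp 2,0)
jg L1: taken
add ecx, eax → ecx=(-3)+29=26
mov eax, [esi] → eax=M[8]=5
or ecx, eax → ecx=26|5=31
add esi, 4 → esi=8+4=12
sub edx, 1 → edx=2-1=1
cmp edx, 0  (cmp 1,0)
jg L1: taken
add ecx, eax → ecx=31+5=36
mov eax, [esi] → eax=M[12]=20
or ecx, eax → ecx=36|20=52
add esi, 4 → esi=12+4=16
sub edx, 1 → edx=1-1=0
cmp edx, 0  (cmp 0,0)
jg L1: not taken
mov [12], eax → M[12]=20
halt.
Total executed instructions: 34.

34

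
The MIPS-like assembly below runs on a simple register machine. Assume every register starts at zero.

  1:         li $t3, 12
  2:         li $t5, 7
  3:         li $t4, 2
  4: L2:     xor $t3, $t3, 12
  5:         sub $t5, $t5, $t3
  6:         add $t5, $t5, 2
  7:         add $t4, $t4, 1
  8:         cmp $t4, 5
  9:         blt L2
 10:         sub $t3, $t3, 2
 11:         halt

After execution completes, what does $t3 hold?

after li $t3, 12: $t3=12
after li $t5, 7: $t5=7
after li $t4, 2: $t4=2
after xor $t3, $t3, 12: $t3=12^12=0
after sub $t5, $t5, $t3: $t5=7-0=7
after add $t5, $t5, 2: $t5=7+2=9
after add $t4, $t4, 1: $t4=2+1=3
cmp $t4, 5  (cmp 3,5)
blt L2: taken
after xor $t3, $t3, 12: $t3=0^12=12
after sub $t5, $t5, $t3: $t5=9-12=-3
after add $t5, $t5, 2: $t5=(-3)+2=-1
after add $t4, $t4, 1: $t4=3+1=4
cmp $t4, 5  (cmp 4,5)
blt L2: taken
after xor $t3, $t3, 12: $t3=12^12=0
after sub $t5, $t5, $t3: $t5=(-1)-0=-1
after add $t5, $t5, 2: $t5=(-1)+2=1
after add $t4, $t4, 1: $t4=4+1=5
cmp $t4, 5  (cmp 5,5)
blt L2: not taken
after sub $t3, $t3, 2: $t3=0-2=-2
halt.

-2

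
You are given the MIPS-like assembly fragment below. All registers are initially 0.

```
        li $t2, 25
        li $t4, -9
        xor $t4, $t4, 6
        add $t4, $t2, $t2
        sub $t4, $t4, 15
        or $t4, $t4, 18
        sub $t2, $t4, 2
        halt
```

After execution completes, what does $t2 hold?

after li $t2, 25: $t2=25
after li $t4, -9: $t4=-9
after xor $t4, $t4, 6: $t4=(-9)^6=-15
after add $t4, $t2, $t2: $t4=25+25=50
after sub $t4, $t4, 15: $t4=50-15=35
after or $t4, $t4, 18: $t4=35|18=51
after sub $t2, $t4, 2: $t2=51-2=49
halt.

49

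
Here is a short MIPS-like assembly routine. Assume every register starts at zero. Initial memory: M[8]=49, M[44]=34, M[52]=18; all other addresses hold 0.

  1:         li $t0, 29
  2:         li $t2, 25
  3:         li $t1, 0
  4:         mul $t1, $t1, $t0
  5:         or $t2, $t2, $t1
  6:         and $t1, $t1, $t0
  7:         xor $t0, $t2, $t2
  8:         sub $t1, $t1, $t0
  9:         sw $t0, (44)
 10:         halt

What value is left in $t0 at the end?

0

li $t0, 29 → $t0=29
li $t2, 25 → $t2=25
li $t1, 0 → $t1=0
mul $t1, $t1, $t0 → $t1=0*29=0
or $t2, $t2, $t1 → $t2=25|0=25
and $t1, $t1, $t0 → $t1=0&29=0
xor $t0, $t2, $t2 → $t0=25^25=0
sub $t1, $t1, $t0 → $t1=0-0=0
sw $t0, (44) → M[44]=0
halt.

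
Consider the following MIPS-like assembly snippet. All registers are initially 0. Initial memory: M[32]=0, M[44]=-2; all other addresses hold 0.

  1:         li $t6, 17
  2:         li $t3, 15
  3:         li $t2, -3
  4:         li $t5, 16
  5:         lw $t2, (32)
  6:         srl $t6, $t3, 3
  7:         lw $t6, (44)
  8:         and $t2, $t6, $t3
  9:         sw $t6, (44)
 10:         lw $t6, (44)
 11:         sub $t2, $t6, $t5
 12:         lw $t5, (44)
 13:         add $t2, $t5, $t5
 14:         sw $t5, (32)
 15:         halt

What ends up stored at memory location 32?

after li $t6, 17: $t6=17
after li $t3, 15: $t3=15
after li $t2, -3: $t2=-3
after li $t5, 16: $t5=16
after lw $t2, (32): $t2=M[32]=0
after srl $t6, $t3, 3: $t6=15>>3=1
after lw $t6, (44): $t6=M[44]=-2
after and $t2, $t6, $t3: $t2=(-2)&15=14
sw $t6, (44) → M[44]=-2
after lw $t6, (44): $t6=M[44]=-2
after sub $t2, $t6, $t5: $t2=(-2)-16=-18
after lw $t5, (44): $t5=M[44]=-2
after add $t2, $t5, $t5: $t2=(-2)+(-2)=-4
sw $t5, (32) → M[32]=-2
halt.

-2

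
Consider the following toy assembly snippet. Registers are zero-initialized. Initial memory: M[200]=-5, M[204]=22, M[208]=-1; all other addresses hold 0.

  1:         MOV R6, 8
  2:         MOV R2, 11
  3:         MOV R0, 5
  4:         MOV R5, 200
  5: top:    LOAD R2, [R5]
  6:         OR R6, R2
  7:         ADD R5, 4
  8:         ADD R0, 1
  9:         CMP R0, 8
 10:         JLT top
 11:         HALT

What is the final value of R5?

212

R6=8
R2=11
R0=5
R5=200
R2=M[200]=-5
R6=8|(-5)=-5
R5=200+4=204
R0=5+1=6
CMP R0, 8  (cmp 6,8)
JLT top: taken
R2=M[204]=22
R6=(-5)|22=-1
R5=204+4=208
R0=6+1=7
CMP R0, 8  (cmp 7,8)
JLT top: taken
R2=M[208]=-1
R6=(-1)|(-1)=-1
R5=208+4=212
R0=7+1=8
CMP R0, 8  (cmp 8,8)
JLT top: not taken
halt.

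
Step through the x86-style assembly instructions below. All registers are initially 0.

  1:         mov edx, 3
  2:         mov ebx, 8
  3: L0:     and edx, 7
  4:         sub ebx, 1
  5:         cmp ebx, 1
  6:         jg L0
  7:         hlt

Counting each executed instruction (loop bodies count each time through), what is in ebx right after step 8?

after mov edx, 3: edx=3
after mov ebx, 8: ebx=8
after and edx, 7: edx=3&7=3
after sub ebx, 1: ebx=8-1=7
cmp ebx, 1  (cmp 7,1)
jg L0: taken
after and edx, 7: edx=3&7=3
after sub ebx, 1: ebx=7-1=6
After step 8: ebx = 6.

6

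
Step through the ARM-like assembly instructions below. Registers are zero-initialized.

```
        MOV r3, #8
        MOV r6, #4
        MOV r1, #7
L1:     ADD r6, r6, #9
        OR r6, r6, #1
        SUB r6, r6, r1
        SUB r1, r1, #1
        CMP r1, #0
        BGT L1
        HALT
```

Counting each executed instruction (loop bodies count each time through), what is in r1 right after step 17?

r3=8
r6=4
r1=7
r6=4+9=13
r6=13|1=13
r6=13-7=6
r1=7-1=6
CMP r1, #0  (cmp 6,0)
BGT L1: taken
r6=6+9=15
r6=15|1=15
r6=15-6=9
r1=6-1=5
CMP r1, #0  (cmp 5,0)
BGT L1: taken
r6=9+9=18
r6=18|1=19
After step 17: r1 = 5.

5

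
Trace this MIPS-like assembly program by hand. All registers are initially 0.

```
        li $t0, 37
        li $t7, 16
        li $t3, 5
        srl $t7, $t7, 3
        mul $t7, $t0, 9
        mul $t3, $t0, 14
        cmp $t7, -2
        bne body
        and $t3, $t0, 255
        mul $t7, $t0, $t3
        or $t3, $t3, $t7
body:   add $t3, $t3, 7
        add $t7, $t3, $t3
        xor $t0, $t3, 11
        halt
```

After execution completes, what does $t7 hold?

1050

$t0=37
$t7=16
$t3=5
$t7=16>>3=2
$t7=37*9=333
$t3=37*14=518
cmp $t7, -2  (cmp 333,-2)
bne body: taken
$t3=518+7=525
$t7=525+525=1050
$t0=525^11=518
halt.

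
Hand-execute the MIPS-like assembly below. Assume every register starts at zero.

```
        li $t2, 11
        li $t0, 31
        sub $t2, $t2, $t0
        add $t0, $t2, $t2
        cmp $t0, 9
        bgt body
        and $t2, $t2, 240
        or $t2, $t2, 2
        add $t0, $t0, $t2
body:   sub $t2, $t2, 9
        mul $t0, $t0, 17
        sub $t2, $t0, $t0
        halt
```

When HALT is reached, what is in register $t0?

$t2=11
$t0=31
$t2=11-31=-20
$t0=(-20)+(-20)=-40
cmp $t0, 9  (cmp -40,9)
bgt body: not taken
$t2=(-20)&240=224
$t2=224|2=226
$t0=(-40)+226=186
$t2=226-9=217
$t0=186*17=3162
$t2=3162-3162=0
halt.

3162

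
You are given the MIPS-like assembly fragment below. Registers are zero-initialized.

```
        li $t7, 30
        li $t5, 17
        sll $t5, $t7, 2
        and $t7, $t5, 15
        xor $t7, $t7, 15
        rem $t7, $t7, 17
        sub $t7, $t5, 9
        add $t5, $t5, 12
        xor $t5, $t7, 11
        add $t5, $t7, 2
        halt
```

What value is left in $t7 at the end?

$t7=30
$t5=17
$t5=30<<2=120
$t7=120&15=8
$t7=8^15=7
$t7=7%17=7
$t7=120-9=111
$t5=120+12=132
$t5=111^11=100
$t5=111+2=113
halt.

111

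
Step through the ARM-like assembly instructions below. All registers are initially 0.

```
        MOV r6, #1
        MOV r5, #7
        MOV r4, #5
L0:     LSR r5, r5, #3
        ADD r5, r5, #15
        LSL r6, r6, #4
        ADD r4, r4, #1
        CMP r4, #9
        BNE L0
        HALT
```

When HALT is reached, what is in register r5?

after MOV r6, #1: r6=1
after MOV r5, #7: r5=7
after MOV r4, #5: r4=5
after LSR r5, r5, #3: r5=7>>3=0
after ADD r5, r5, #15: r5=0+15=15
after LSL r6, r6, #4: r6=1<<4=16
after ADD r4, r4, #1: r4=5+1=6
CMP r4, #9  (cmp 6,9)
BNE L0: taken
after LSR r5, r5, #3: r5=15>>3=1
after ADD r5, r5, #15: r5=1+15=16
after LSL r6, r6, #4: r6=16<<4=256
after ADD r4, r4, #1: r4=6+1=7
CMP r4, #9  (cmp 7,9)
BNE L0: taken
after LSR r5, r5, #3: r5=16>>3=2
after ADD r5, r5, #15: r5=2+15=17
after LSL r6, r6, #4: r6=256<<4=4096
after ADD r4, r4, #1: r4=7+1=8
CMP r4, #9  (cmp 8,9)
BNE L0: taken
after LSR r5, r5, #3: r5=17>>3=2
after ADD r5, r5, #15: r5=2+15=17
after LSL r6, r6, #4: r6=4096<<4=65536
after ADD r4, r4, #1: r4=8+1=9
CMP r4, #9  (cmp 9,9)
BNE L0: not taken
halt.

17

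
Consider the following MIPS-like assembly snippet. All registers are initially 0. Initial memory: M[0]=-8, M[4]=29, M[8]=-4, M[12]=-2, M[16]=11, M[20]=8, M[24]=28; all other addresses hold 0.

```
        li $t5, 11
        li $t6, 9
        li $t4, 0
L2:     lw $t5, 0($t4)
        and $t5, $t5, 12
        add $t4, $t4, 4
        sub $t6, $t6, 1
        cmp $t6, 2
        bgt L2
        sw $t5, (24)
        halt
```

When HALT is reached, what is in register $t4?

$t5=11
$t6=9
$t4=0
$t5=M[0]=-8
$t5=(-8)&12=8
$t4=0+4=4
$t6=9-1=8
cmp $t6, 2  (cmp 8,2)
bgt L2: taken
$t5=M[4]=29
$t5=29&12=12
$t4=4+4=8
$t6=8-1=7
cmp $t6, 2  (cmp 7,2)
bgt L2: taken
$t5=M[8]=-4
$t5=(-4)&12=12
$t4=8+4=12
$t6=7-1=6
cmp $t6, 2  (cmp 6,2)
bgt L2: taken
$t5=M[12]=-2
$t5=(-2)&12=12
$t4=12+4=16
$t6=6-1=5
cmp $t6, 2  (cmp 5,2)
bgt L2: taken
$t5=M[16]=11
$t5=11&12=8
$t4=16+4=20
$t6=5-1=4
cmp $t6, 2  (cmp 4,2)
bgt L2: taken
$t5=M[20]=8
$t5=8&12=8
$t4=20+4=24
$t6=4-1=3
cmp $t6, 2  (cmp 3,2)
bgt L2: taken
$t5=M[24]=28
$t5=28&12=12
$t4=24+4=28
$t6=3-1=2
cmp $t6, 2  (cmp 2,2)
bgt L2: not taken
sw $t5, (24) → M[24]=12
halt.

28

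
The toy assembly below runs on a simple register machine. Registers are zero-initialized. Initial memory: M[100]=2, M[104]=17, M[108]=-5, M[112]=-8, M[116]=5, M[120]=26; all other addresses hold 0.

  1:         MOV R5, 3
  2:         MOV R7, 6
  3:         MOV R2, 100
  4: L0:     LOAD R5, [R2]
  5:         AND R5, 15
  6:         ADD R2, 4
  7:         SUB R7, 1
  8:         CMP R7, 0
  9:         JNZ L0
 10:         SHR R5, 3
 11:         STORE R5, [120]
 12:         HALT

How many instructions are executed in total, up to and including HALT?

MOV R5, 3 → R5=3
MOV R7, 6 → R7=6
MOV R2, 100 → R2=100
LOAD R5, [R2] → R5=M[100]=2
AND R5, 15 → R5=2&15=2
ADD R2, 4 → R2=100+4=104
SUB R7, 1 → R7=6-1=5
CMP R7, 0  (cmp 5,0)
JNZ L0: taken
LOAD R5, [R2] → R5=M[104]=17
AND R5, 15 → R5=17&15=1
ADD R2, 4 → R2=104+4=108
SUB R7, 1 → R7=5-1=4
CMP R7, 0  (cmp 4,0)
JNZ L0: taken
LOAD R5, [R2] → R5=M[108]=-5
AND R5, 15 → R5=(-5)&15=11
ADD R2, 4 → R2=108+4=112
SUB R7, 1 → R7=4-1=3
CMP R7, 0  (cmp 3,0)
JNZ L0: taken
LOAD R5, [R2] → R5=M[112]=-8
AND R5, 15 → R5=(-8)&15=8
ADD R2, 4 → R2=112+4=116
SUB R7, 1 → R7=3-1=2
CMP R7, 0  (cmp 2,0)
JNZ L0: taken
LOAD R5, [R2] → R5=M[116]=5
AND R5, 15 → R5=5&15=5
ADD R2, 4 → R2=116+4=120
SUB R7, 1 → R7=2-1=1
CMP R7, 0  (cmp 1,0)
JNZ L0: taken
LOAD R5, [R2] → R5=M[120]=26
AND R5, 15 → R5=26&15=10
ADD R2, 4 → R2=120+4=124
SUB R7, 1 → R7=1-1=0
CMP R7, 0  (cmp 0,0)
JNZ L0: not taken
SHR R5, 3 → R5=10>>3=1
STORE R5, [120] → M[120]=1
halt.
Total executed instructions: 42.

42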